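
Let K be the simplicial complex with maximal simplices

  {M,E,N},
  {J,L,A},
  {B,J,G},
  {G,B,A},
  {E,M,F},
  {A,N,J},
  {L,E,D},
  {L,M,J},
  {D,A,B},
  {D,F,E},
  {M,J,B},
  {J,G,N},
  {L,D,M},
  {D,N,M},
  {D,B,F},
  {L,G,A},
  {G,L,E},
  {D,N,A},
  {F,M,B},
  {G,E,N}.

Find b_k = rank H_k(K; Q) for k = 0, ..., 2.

b_0 = 1, b_1 = 1, b_2 = 0.

Order the vertices as A < B < D < E < F < G < J < L < M < N. Listing each simplex with vertices in this order, K has dimension 2 with simplices:

  0-simplices (10): A, B, D, E, F, G, J, L, M, N
  1-simplices (30): AB, AD, AG, AJ, AL, AN, BD, BF, BG, BJ, BM, DE, DF, DL, DM, DN, EF, EG, EL, EM, EN, FM, GJ, GL, GN, JL, JM, JN, LM, MN
  2-simplices (20): ABD, ABG, ADN, AGL, AJL, AJN, BDF, BFM, BGJ, BJM, DEF, DEL, DLM, DMN, EFM, EGL, EGN, EMN, GJN, JLM

so the chain groups are C_0 ≅ Z^10, C_1 ≅ Z^30, C_2 ≅ Z^20.

∂_1: C_1 → C_0 is given by ∂[p,q] = [q] − [p].
The 10×30 boundary matrix has rank 9 and Smith normal form diag(1,1,1,1,1,1,1,1,1).

The boundary map ∂_2: C_2 → C_1 maps a triangle to the signed sum of its edges. For instance
  ∂DEL = EL − DL + DE,
  ∂BFM = FM − BM + BF.
The 30×20 boundary matrix has rank 20 and Smith normal form diag(1,1,1,1,1,1,1,1,1,1,1,1,1,1,1,1,1,1,1,2).

Now H_k = ker ∂_k / im ∂_{k+1}, so:

  H_0: rank C_0 − rank ∂_1 = 10 − 9 = 1, and the invariant factors of ∂_1 are all 1, so H_0 ≅ Z.
  H_1: rank ker ∂_1 − rank ∂_2 = (30 − 9) − 20 = 1, and ∂_2 has invariant factor 2 > 1, so H_1 ≅ Z × Z/2.
  H_2: rank ker ∂_2 − rank ∂_3 = (20 − 20) − 0 = 0, and there is no ∂_3, so H_2 ≅ 0.

As a check, the Euler characteristic is 10 − 30 + 20 = 0, which agrees with 1 − 1 + 0 = 0.

Hence the Betti numbers are b_0 = 1, b_1 = 1, b_2 = 0.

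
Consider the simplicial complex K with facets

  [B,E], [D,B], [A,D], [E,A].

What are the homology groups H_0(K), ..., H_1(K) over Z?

H_0 ≅ Z,  H_1 ≅ Z.

Take the total order A < B < D < E on the vertex set. Then K (dimension 1) consists of the simplices:

  0-simplices (4): A, B, D, E
  1-simplices (4): AD, AE, BD, BE

giving chain groups C_0 ≅ Z^4, C_1 ≅ Z^4.

Boundary ∂_1: C_1 → C_0 sends each edge [p,q] (with p < q) to q − p. For instance
  ∂AE = E − A.
As a 4×4 matrix over Z this has rank 3, with invariant factors (1,1,1).

From H_k ≅ ker(∂_k) / im(∂_{k+1}) we obtain:

  H_0: rank C_0 − rank ∂_1 = 4 − 3 = 1, and the invariant factors of ∂_1 are all 1, so H_0 ≅ Z.
  H_1: rank ker ∂_1 − rank ∂_2 = (4 − 3) − 0 = 1, and there is no ∂_2, so H_1 ≅ Z.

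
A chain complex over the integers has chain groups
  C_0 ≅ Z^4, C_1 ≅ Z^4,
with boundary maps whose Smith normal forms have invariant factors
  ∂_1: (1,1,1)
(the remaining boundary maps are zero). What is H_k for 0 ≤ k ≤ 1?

H_0: b_0 = 4 − 0 − 3 = 1; torsion from ∂_1 factors > 1: none. So H_0 = Z.
H_1: b_1 = 4 − 3 − 0 = 1; torsion from ∂_2 factors > 1: none. So H_1 = Z.

H_0 = Z,  H_1 = Z.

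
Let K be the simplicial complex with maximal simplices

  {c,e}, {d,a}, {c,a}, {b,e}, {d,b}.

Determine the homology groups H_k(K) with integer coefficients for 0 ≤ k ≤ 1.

H_0 = Z,  H_1 = Z.

K has 5 vertices, 5 edges.
rank ∂_0 = 0, rank ∂_1 = 4 ⇒ b_0 = 5 − 0 − 4 = 1; all invariant factors of ∂_1 are 1 so no torsion. So H_0 = Z.
rank ∂_1 = 4, rank ∂_2 = 0 ⇒ b_1 = 5 − 4 − 0 = 1. So H_1 = Z.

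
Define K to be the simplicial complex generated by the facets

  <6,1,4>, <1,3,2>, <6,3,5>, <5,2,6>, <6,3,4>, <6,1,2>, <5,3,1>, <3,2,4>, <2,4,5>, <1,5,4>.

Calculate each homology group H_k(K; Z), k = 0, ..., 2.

H_0 ≅ Z,  H_1 ≅ Z/2Z,  H_2 = 0.

Take the total order 1 < 2 < 3 < 4 < 5 < 6 on the vertex set. Then K (dimension 2) consists of the simplices:

  0-simplices (6): [1], [2], [3], [4], [5], [6]
  1-simplices (15): [1,2], [1,3], [1,4], [1,5], [1,6], [2,3], [2,4], [2,5], [2,6], [3,4], [3,5], [3,6], [4,5], [4,6], [5,6]
  2-simplices (10): [1,2,3], [1,2,6], [1,3,5], [1,4,5], [1,4,6], [2,3,4], [2,4,5], [2,5,6], [3,4,6], [3,5,6]

giving chain groups C_0 ≅ Z^6, C_1 ≅ Z^15, C_2 ≅ Z^10.

The boundary map ∂_1: C_1 → C_0 maps an edge to its endpoints' difference, ∂[p,q] = q − p.
As a 6×15 matrix over Z this has rank 5, with invariant factors (1,1,1,1,1).

Boundary ∂_2: C_2 → C_1 maps a triangle to the signed sum of its edges. For instance
  ∂[3,4,6] = [4,6] − [3,6] + [3,4],
  ∂[1,2,6] = [2,6] − [1,6] + [1,2].
As a 15×10 matrix over Z this has rank 10, with invariant factors (1,1,1,1,1,1,1,1,1,2).

Computing H_k = (kernel of ∂_k) / (image of ∂_{k+1}):

  H_0: rank C_0 − rank ∂_1 = 6 − 5 = 1, and the invariant factors of ∂_1 are all 1, so H_0 = Z.
  H_1: rank ker ∂_1 − rank ∂_2 = (15 − 5) − 10 = 0, and ∂_2 has invariant factor 2 > 1, so H_1 = Z/2Z.
  H_2: rank ker ∂_2 − rank ∂_3 = (10 − 10) − 0 = 0, and there is no ∂_3, so H_2 = 0.

(K is a triangulation of the real projective plane RP^2.)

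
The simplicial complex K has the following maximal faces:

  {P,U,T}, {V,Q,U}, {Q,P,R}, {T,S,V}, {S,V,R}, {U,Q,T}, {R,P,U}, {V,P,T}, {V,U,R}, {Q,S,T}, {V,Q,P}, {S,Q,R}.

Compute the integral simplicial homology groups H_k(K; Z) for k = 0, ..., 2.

Take the total order P < Q < R < S < T < U < V on the vertex set. Then K (dimension 2) consists of the simplices:

  0-simplices (7): P, Q, R, S, T, U, V
  1-simplices (18): PQ, PR, PT, PU, PV, QR, QS, QT, QU, QV, RS, RU, RV, ST, SV, TU, TV, UV
  2-simplices (12): PQR, PQV, PRU, PTU, PTV, QRS, QST, QTU, QUV, RSV, RUV, STV

giving chain groups C_0 ≅ Z^7, C_1 ≅ Z^18, C_2 ≅ Z^12.

The boundary map ∂_1: C_1 → C_0 maps an edge to its endpoints' difference, ∂[p,q] = q − p. For instance
  ∂PQ = Q − P.
The resulting 7×18 matrix has rank 6, and its Smith normal form has invariant factors (1,1,1,1,1,1).

Boundary ∂_2: C_2 → C_1 sends each 2-simplex [p,q,r] to [q,r] − [p,r] + [p,q]. For instance
  ∂RUV = UV − RV + RU,
  ∂STV = TV − SV + ST.
The resulting 18×12 matrix has rank 12, and its Smith normal form has invariant factors (1,1,1,1,1,1,1,1,1,1,1,2).

Now H_k = ker ∂_k / im ∂_{k+1}, so:

  H_0: rank C_0 − rank ∂_1 = 7 − 6 = 1, and the invariant factors of ∂_1 are all 1, so H_0 = Z.
  H_1: rank ker ∂_1 − rank ∂_2 = (18 − 6) − 12 = 0, and ∂_2 has invariant factor 2 > 1, so H_1 = Z/2Z.
  H_2: rank ker ∂_2 − rank ∂_3 = (12 − 12) − 0 = 0, and there is no ∂_3, so H_2 = 0.

H_0 ≅ Z,  H_1 ≅ Z/2Z,  H_2 = 0.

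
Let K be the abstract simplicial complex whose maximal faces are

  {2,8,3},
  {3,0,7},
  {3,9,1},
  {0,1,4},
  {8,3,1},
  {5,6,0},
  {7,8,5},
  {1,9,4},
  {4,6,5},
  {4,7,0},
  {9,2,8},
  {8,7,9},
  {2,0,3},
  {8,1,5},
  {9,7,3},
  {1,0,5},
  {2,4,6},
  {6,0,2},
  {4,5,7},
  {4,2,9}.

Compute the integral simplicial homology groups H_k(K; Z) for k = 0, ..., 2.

H_0 ≅ Z,  H_1 ≅ Z ⊕ Z/2Z,  H_2 = 0.

We work with the vertex ordering 0 < 1 < 2 < 3 < 4 < 5 < 6 < 7 < 8 < 9. The simplices of K, each written with vertices in increasing order, are:

  0-simplices (10): [0], [1], [2], [3], [4], [5], [6], [7], [8], [9]
  1-simplices (30): (30 of them)
  2-simplices (20): (20 of them)

giving chain groups C_0 ≅ Z^10, C_1 ≅ Z^30, C_2 ≅ Z^20.

∂_1: C_1 → C_0 is given by ∂[p,q] = [q] − [p].
The 10×30 boundary matrix has rank 9 and Smith normal form diag(1,1,1,1,1,1,1,1,1).

Boundary ∂_2: C_2 → C_1 maps a triangle to the signed sum of its edges. For instance
  ∂[0,2,3] = [2,3] − [0,3] + [0,2],
  ∂[2,3,8] = [3,8] − [2,8] + [2,3].
The 30×20 boundary matrix has rank 20 and Smith normal form diag(1,1,1,1,1,1,1,1,1,1,1,1,1,1,1,1,1,1,1,2).

Reading off H_k = ker ∂_k / im ∂_{k+1}:

  H_0: rank C_0 − rank ∂_1 = 10 − 9 = 1, and the invariant factors of ∂_1 are all 1, so H_0 ≅ Z.
  H_1: rank ker ∂_1 − rank ∂_2 = (30 − 9) − 20 = 1, and ∂_2 has invariant factor 2 > 1, so H_1 ≅ Z ⊕ Z/2Z.
  H_2: rank ker ∂_2 − rank ∂_3 = (20 − 20) − 0 = 0, and there is no ∂_3, so H_2 ≅ 0.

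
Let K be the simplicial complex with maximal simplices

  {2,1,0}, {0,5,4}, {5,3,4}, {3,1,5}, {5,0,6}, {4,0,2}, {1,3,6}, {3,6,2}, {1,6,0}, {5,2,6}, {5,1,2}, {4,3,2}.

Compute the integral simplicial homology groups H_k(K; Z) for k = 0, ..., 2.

H_0 ≅ Z,  H_1 ≅ Z/2Z,  H_2 = 0.

Order the vertices as 0 < 1 < 2 < 3 < 4 < 5 < 6. Listing each simplex with vertices in this order, K has dimension 2 with simplices:

  0-simplices (7): [0], [1], [2], [3], [4], [5], [6]
  1-simplices (18): [0,1], [0,2], [0,4], [0,5], [0,6], [1,2], [1,3], [1,5], [1,6], [2,3], [2,4], [2,5], [2,6], [3,4], [3,5], [3,6], [4,5], [5,6]
  2-simplices (12): [0,1,2], [0,1,6], [0,2,4], [0,4,5], [0,5,6], [1,2,5], [1,3,5], [1,3,6], [2,3,4], [2,3,6], [2,5,6], [3,4,5]

Hence C_0 ≅ Z^7, C_1 ≅ Z^18, C_2 ≅ Z^12.

∂_1: C_1 → C_0 is given by ∂[p,q] = [q] − [p]. For instance
  ∂[3,6] = [6] − [3].
The resulting 7×18 matrix has rank 6, and its Smith normal form has invariant factors (1,1,1,1,1,1).

Boundary ∂_2: C_2 → C_1 maps a triangle to the signed sum of its edges. For instance
  ∂[2,3,4] = [3,4] − [2,4] + [2,3],
  ∂[0,1,6] = [1,6] − [0,6] + [0,1].
As a 18×12 matrix over Z this has rank 12, with invariant factors (1,1,1,1,1,1,1,1,1,1,1,2).

From H_k ≅ ker(∂_k) / im(∂_{k+1}) we obtain:

  H_0: rank C_0 − rank ∂_1 = 7 − 6 = 1, and the invariant factors of ∂_1 are all 1, so H_0 = Z.
  H_1: rank ker ∂_1 − rank ∂_2 = (18 − 6) − 12 = 0, and ∂_2 has invariant factor 2 > 1, so H_1 = Z/2Z.
  H_2: rank ker ∂_2 − rank ∂_3 = (12 − 12) − 0 = 0, and there is no ∂_3, so H_2 = 0.

As a check, the Euler characteristic is 7 − 18 + 12 = 1, which agrees with 1 − 0 + 0 = 1.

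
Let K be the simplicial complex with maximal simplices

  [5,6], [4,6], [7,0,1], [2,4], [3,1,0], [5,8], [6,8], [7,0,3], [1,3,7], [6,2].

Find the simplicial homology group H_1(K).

Fix the vertex order 0 < 1 < 2 < 3 < 4 < 5 < 6 < 7 < 8 and write every simplex with vertices in increasing order. Then dim K = 2 and the simplices of K are:

  0-simplices (9): [0], [1], [2], [3], [4], [5], [6], [7], [8]
  1-simplices (12): [0,1], [0,3], [0,7], [1,3], [1,7], [2,4], [2,6], [3,7], [4,6], [5,6], [5,8], [6,8]
  2-simplices (4): [0,1,3], [0,1,7], [0,3,7], [1,3,7]

Hence C_0 ≅ Z^9, C_1 ≅ Z^12, C_2 ≅ Z^4.

The boundary map ∂_1: C_1 → C_0 is given by ∂[p,q] = [q] − [p].
This gives a 9×12 integer matrix of rank 7; reducing to Smith normal form yields diagonal entries (1,1,1,1,1,1,1).

The boundary map ∂_2: C_2 → C_1 maps a triangle to the signed sum of its edges. For instance
  ∂[1,3,7] = [3,7] − [1,7] + [1,3],
  ∂[0,1,3] = [1,3] − [0,3] + [0,1].
The 12×4 boundary matrix has rank 3 and Smith normal form diag(1,1,1).

Reading off H_k = ker ∂_k / im ∂_{k+1}:

  H_1: rank ker ∂_1 − rank ∂_2 = (12 − 7) − 3 = 2, and the invariant factors of ∂_2 are all 1, so H_1 = Z^2.

H_1 = Z^2.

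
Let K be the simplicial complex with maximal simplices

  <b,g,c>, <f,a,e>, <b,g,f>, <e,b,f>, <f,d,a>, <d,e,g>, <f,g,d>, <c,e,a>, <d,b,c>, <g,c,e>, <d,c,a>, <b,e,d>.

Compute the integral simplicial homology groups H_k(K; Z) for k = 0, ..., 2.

Fix the vertex order a < b < c < d < e < f < g and write every simplex with vertices in increasing order. Then dim K = 2 and the simplices of K are:

  0-simplices (7): a, b, c, d, e, f, g
  1-simplices (18): ac, ad, ae, af, bc, bd, be, bf, bg, cd, ce, cg, de, df, dg, ef, eg, fg
  2-simplices (12): acd, ace, adf, aef, bcd, bcg, bde, bef, bfg, ceg, deg, dfg

Hence C_0 ≅ Z^7, C_1 ≅ Z^18, C_2 ≅ Z^12.

The boundary map ∂_1: C_1 → C_0 maps an edge to its endpoints' difference, ∂[p,q] = q − p.
As a 7×18 matrix over Z this has rank 6, with invariant factors (1,1,1,1,1,1).

The boundary map ∂_2: C_2 → C_1 sends each 2-simplex [p,q,r] to [q,r] − [p,r] + [p,q]. For instance
  ∂bef = ef − bf + be,
  ∂bfg = fg − bg + bf.
As a 18×12 matrix over Z this has rank 12, with invariant factors (1,1,1,1,1,1,1,1,1,1,1,2).

From H_k ≅ ker(∂_k) / im(∂_{k+1}) we obtain:

  H_0: rank C_0 − rank ∂_1 = 7 − 6 = 1, and the invariant factors of ∂_1 are all 1, so H_0 = Z.
  H_1: rank ker ∂_1 − rank ∂_2 = (18 − 6) − 12 = 0, and ∂_2 has invariant factor 2 > 1, so H_1 = Z/2Z.
  H_2: rank ker ∂_2 − rank ∂_3 = (12 − 12) − 0 = 0, and there is no ∂_3, so H_2 = 0.

H_0 = Z,  H_1 = Z/2Z,  H_2 = 0.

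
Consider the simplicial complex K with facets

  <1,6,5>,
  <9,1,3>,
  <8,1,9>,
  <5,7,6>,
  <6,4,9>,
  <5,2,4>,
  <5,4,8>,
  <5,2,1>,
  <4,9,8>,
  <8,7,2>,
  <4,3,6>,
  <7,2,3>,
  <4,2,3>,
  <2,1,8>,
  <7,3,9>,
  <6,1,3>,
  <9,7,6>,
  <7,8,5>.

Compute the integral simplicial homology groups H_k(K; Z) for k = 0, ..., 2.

H_0 ≅ Z,  H_1 ≅ Z ⊕ Z/2Z,  H_2 = 0.

Order the vertices as 1 < 2 < 3 < 4 < 5 < 6 < 7 < 8 < 9. Listing each simplex with vertices in this order, K has dimension 2 with simplices:

  0-simplices (9): [1], [2], [3], [4], [5], [6], [7], [8], [9]
  1-simplices (27): (27 of them)
  2-simplices (18): [1,2,5], [1,2,8], [1,3,6], [1,3,9], [1,5,6], [1,8,9], [2,3,4], [2,3,7], [2,4,5], [2,7,8], [3,4,6], [3,7,9], [4,5,8], [4,6,9], [4,8,9], [5,6,7], [5,7,8], [6,7,9]

Hence C_0 ≅ Z^9, C_1 ≅ Z^27, C_2 ≅ Z^18.

Boundary ∂_1: C_1 → C_0 maps an edge to its endpoints' difference, ∂[p,q] = q − p. For instance
  ∂[8,9] = [9] − [8].
This gives a 9×27 integer matrix of rank 8; reducing to Smith normal form yields diagonal entries (1,1,1,1,1,1,1,1).

∂_2: C_2 → C_1 sends each 2-simplex [p,q,r] to [q,r] − [p,r] + [p,q]. For instance
  ∂[3,7,9] = [7,9] − [3,9] + [3,7],
  ∂[2,3,7] = [3,7] − [2,7] + [2,3].
The resulting 27×18 matrix has rank 18, and its Smith normal form has invariant factors (1,1,1,1,1,1,1,1,1,1,1,1,1,1,1,1,1,2).

Now H_k = ker ∂_k / im ∂_{k+1}, so:

  H_0: rank C_0 − rank ∂_1 = 9 − 8 = 1, and the invariant factors of ∂_1 are all 1, so H_0 ≅ Z.
  H_1: rank ker ∂_1 − rank ∂_2 = (27 − 8) − 18 = 1, and ∂_2 has invariant factor 2 > 1, so H_1 ≅ Z ⊕ Z/2Z.
  H_2: rank ker ∂_2 − rank ∂_3 = (18 − 18) − 0 = 0, and there is no ∂_3, so H_2 ≅ 0.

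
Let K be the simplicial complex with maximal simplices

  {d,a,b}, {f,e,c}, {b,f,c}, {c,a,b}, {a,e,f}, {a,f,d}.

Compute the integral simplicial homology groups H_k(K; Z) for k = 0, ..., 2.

Order the vertices as a < b < c < d < e < f. Listing each simplex with vertices in this order, K has dimension 2 with simplices:

  0-simplices (6): a, b, c, d, e, f
  1-simplices (12): ab, ac, ad, ae, af, bc, bd, bf, ce, cf, df, ef
  2-simplices (6): abc, abd, adf, aef, bcf, cef

giving chain groups C_0 ≅ Z^6, C_1 ≅ Z^12, C_2 ≅ Z^6.

Boundary ∂_1: C_1 → C_0 is given by ∂[p,q] = [q] − [p].
The 6×12 boundary matrix has rank 5 and Smith normal form diag(1,1,1,1,1).

Boundary ∂_2: C_2 → C_1 sends each 2-simplex [p,q,r] to [q,r] − [p,r] + [p,q]. For instance
  ∂aef = ef − af + ae,
  ∂cef = ef − cf + ce.
The 12×6 boundary matrix has rank 6 and Smith normal form diag(1,1,1,1,1,1).

Computing H_k = (kernel of ∂_k) / (image of ∂_{k+1}):

  H_0: rank C_0 − rank ∂_1 = 6 − 5 = 1, and the invariant factors of ∂_1 are all 1, so H_0 ≅ Z.
  H_1: rank ker ∂_1 − rank ∂_2 = (12 − 5) − 6 = 1, and the invariant factors of ∂_2 are all 1, so H_1 ≅ Z.
  H_2: rank ker ∂_2 − rank ∂_3 = (6 − 6) − 0 = 0, and there is no ∂_3, so H_2 ≅ 0.

As a check, the Euler characteristic is 6 − 12 + 6 = 0, which agrees with 1 − 1 + 0 = 0.

H_0 ≅ Z,  H_1 ≅ Z,  H_2 = 0.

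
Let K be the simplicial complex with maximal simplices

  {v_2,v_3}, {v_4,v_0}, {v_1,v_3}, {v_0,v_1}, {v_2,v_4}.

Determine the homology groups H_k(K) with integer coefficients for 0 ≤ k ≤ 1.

We work with the vertex ordering v_0 < v_1 < v_2 < v_3 < v_4. The simplices of K, each written with vertices in increasing order, are:

  0-simplices (5): [v_0], [v_1], [v_2], [v_3], [v_4]
  1-simplices (5): [v_0,v_1], [v_0,v_4], [v_1,v_3], [v_2,v_3], [v_2,v_4]

Hence C_0 ≅ Z^5, C_1 ≅ Z^5.

∂_1: C_1 → C_0 maps an edge to its endpoints' difference, ∂[p,q] = q − p. For instance
  ∂[v_1,v_3] = [v_3] − [v_1].
The resulting 5×5 matrix has rank 4, and its Smith normal form has invariant factors (1,1,1,1).

From H_k ≅ ker(∂_k) / im(∂_{k+1}) we obtain:

  H_0: rank C_0 − rank ∂_1 = 5 − 4 = 1, and the invariant factors of ∂_1 are all 1, so H_0 ≅ Z.
  H_1: rank ker ∂_1 − rank ∂_2 = (5 − 4) − 0 = 1, and there is no ∂_2, so H_1 ≅ Z.

As a check, the Euler characteristic is 5 − 5 = 0, which agrees with 1 − 1 = 0.
(K is a triangulation of the circle S^1.)

H_0 = Z,  H_1 = Z.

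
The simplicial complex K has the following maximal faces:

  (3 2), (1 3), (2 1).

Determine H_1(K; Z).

Order the vertices as 1 < 2 < 3. Listing each simplex with vertices in this order, K has dimension 1 with simplices:

  0-simplices (3): [1], [2], [3]
  1-simplices (3): [1,2], [1,3], [2,3]

Hence C_0 ≅ Z^3, C_1 ≅ Z^3.

The boundary map ∂_1: C_1 → C_0 is given by ∂[p,q] = [q] − [p]. For instance
  ∂[2,3] = [3] − [2].
The resulting 3×3 matrix has rank 2, and its Smith normal form has invariant factors (1,1).

Now H_k = ker ∂_k / im ∂_{k+1}, so:

  H_1: rank ker ∂_1 − rank ∂_2 = (3 − 2) − 0 = 1, and there is no ∂_2, so H_1 ≅ Z.

(K is a triangulation of the circle S^1.)

H_1 ≅ Z.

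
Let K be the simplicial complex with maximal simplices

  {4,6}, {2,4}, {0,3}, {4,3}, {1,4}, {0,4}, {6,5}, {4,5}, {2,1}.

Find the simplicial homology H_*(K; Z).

Fix the vertex order 0 < 1 < 2 < 3 < 4 < 5 < 6 and write every simplex with vertices in increasing order. Then dim K = 1 and the simplices of K are:

  0-simplices (7): [0], [1], [2], [3], [4], [5], [6]
  1-simplices (9): [0,3], [0,4], [1,2], [1,4], [2,4], [3,4], [4,5], [4,6], [5,6]

giving chain groups C_0 ≅ Z^7, C_1 ≅ Z^9.

The boundary map ∂_1: C_1 → C_0 maps an edge to its endpoints' difference, ∂[p,q] = q − p.
The 7×9 boundary matrix has rank 6 and Smith normal form diag(1,1,1,1,1,1).

Now H_k = ker ∂_k / im ∂_{k+1}, so:

  H_0: rank C_0 − rank ∂_1 = 7 − 6 = 1, and the invariant factors of ∂_1 are all 1, so H_0 = Z.
  H_1: rank ker ∂_1 − rank ∂_2 = (9 − 6) − 0 = 3, and there is no ∂_2, so H_1 = Z^3.

As a check, the Euler characteristic is 7 − 9 = -2, which agrees with 1 − 3 = -2.

H_0 ≅ Z,  H_1 ≅ Z^3.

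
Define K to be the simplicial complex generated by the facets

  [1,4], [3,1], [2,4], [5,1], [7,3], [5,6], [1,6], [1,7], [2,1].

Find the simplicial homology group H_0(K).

Take the total order 1 < 2 < 3 < 4 < 5 < 6 < 7 on the vertex set. Then K (dimension 1) consists of the simplices:

  0-simplices (7): [1], [2], [3], [4], [5], [6], [7]
  1-simplices (9): [1,2], [1,3], [1,4], [1,5], [1,6], [1,7], [2,4], [3,7], [5,6]

Hence C_0 ≅ Z^7, C_1 ≅ Z^9.

The boundary map ∂_1: C_1 → C_0 is given by ∂[p,q] = [q] − [p].
The resulting 7×9 matrix has rank 6, and its Smith normal form has invariant factors (1,1,1,1,1,1).

From H_k ≅ ker(∂_k) / im(∂_{k+1}) we obtain:

  H_0: rank C_0 − rank ∂_1 = 7 − 6 = 1, and the invariant factors of ∂_1 are all 1, so H_0 = Z.

H_0 ≅ Z.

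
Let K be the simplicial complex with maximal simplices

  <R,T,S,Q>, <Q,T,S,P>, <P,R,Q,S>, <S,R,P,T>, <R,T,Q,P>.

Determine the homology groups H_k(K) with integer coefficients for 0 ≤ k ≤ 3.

Take the total order P < Q < R < S < T on the vertex set. Then K (dimension 3) consists of the simplices:

  0-simplices (5): P, Q, R, S, T
  1-simplices (10): PQ, PR, PS, PT, QR, QS, QT, RS, RT, ST
  2-simplices (10): PQR, PQS, PQT, PRS, PRT, PST, QRS, QRT, QST, RST
  3-simplices (5): PQRS, PQRT, PQST, PRST, QRST

so the chain groups are C_0 ≅ Z^5, C_1 ≅ Z^10, C_2 ≅ Z^10, C_3 ≅ Z^5.

∂_1: C_1 → C_0 sends each edge [p,q] (with p < q) to q − p. For instance
  ∂RS = S − R.
The 5×10 boundary matrix has rank 4 and Smith normal form diag(1,1,1,1).

The boundary map ∂_2: C_2 → C_1 maps a triangle to the signed sum of its edges. For instance
  ∂QRS = RS − QS + QR,
  ∂PQS = QS − PS + PQ.
As a 10×10 matrix over Z this has rank 6, with invariant factors (1,1,1,1,1,1).

∂_3: C_3 → C_2 sends each 3-simplex σ to the alternating sum Σ_i (−1)^i (σ with its i-th vertex removed). For instance
  ∂PQST = QST − PST + PQT − PQS,
  ∂PQRT = QRT − PRT + PQT − PQR.
This gives a 10×5 integer matrix of rank 4; reducing to Smith normal form yields diagonal entries (1,1,1,1).

From H_k ≅ ker(∂_k) / im(∂_{k+1}) we obtain:

  H_0: rank C_0 − rank ∂_1 = 5 − 4 = 1, and the invariant factors of ∂_1 are all 1, so H_0 ≅ Z.
  H_1: rank ker ∂_1 − rank ∂_2 = (10 − 4) − 6 = 0, and the invariant factors of ∂_2 are all 1, so H_1 ≅ 0.
  H_2: rank ker ∂_2 − rank ∂_3 = (10 − 6) − 4 = 0, and the invariant factors of ∂_3 are all 1, so H_2 ≅ 0.
  H_3: rank ker ∂_3 − rank ∂_4 = (5 − 4) − 0 = 1, and there is no ∂_4, so H_3 ≅ Z.

(K is a triangulation of the 3-sphere S^3.)

H_0 ≅ Z,  H_1 = 0,  H_2 = 0,  H_3 ≅ Z.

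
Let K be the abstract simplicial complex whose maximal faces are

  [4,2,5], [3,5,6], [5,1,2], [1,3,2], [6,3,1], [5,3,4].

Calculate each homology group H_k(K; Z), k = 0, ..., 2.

H_0 = Z,  H_1 = Z,  H_2 = 0.

Take the total order 1 < 2 < 3 < 4 < 5 < 6 on the vertex set. Then K (dimension 2) consists of the simplices:

  0-simplices (6): [1], [2], [3], [4], [5], [6]
  1-simplices (12): [1,2], [1,3], [1,5], [1,6], [2,3], [2,4], [2,5], [3,4], [3,5], [3,6], [4,5], [5,6]
  2-simplices (6): [1,2,3], [1,2,5], [1,3,6], [2,4,5], [3,4,5], [3,5,6]

giving chain groups C_0 ≅ Z^6, C_1 ≅ Z^12, C_2 ≅ Z^6.

∂_1: C_1 → C_0 maps an edge to its endpoints' difference, ∂[p,q] = q − p. For instance
  ∂[3,5] = [5] − [3].
This gives a 6×12 integer matrix of rank 5; reducing to Smith normal form yields diagonal entries (1,1,1,1,1).

∂_2: C_2 → C_1 sends each 2-simplex [p,q,r] to [q,r] − [p,r] + [p,q]. For instance
  ∂[1,3,6] = [3,6] − [1,6] + [1,3],
  ∂[2,4,5] = [4,5] − [2,5] + [2,4].
This gives a 12×6 integer matrix of rank 6; reducing to Smith normal form yields diagonal entries (1,1,1,1,1,1).

Now H_k = ker ∂_k / im ∂_{k+1}, so:

  H_0: rank C_0 − rank ∂_1 = 6 − 5 = 1, and the invariant factors of ∂_1 are all 1, so H_0 = Z.
  H_1: rank ker ∂_1 − rank ∂_2 = (12 − 5) − 6 = 1, and the invariant factors of ∂_2 are all 1, so H_1 = Z.
  H_2: rank ker ∂_2 − rank ∂_3 = (6 − 6) − 0 = 0, and there is no ∂_3, so H_2 = 0.

(K is a triangulation of the cylinder S^1 x I.)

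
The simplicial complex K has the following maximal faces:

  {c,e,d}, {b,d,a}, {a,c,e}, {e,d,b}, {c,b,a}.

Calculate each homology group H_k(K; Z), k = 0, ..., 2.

We work with the vertex ordering a < b < c < d < e. The simplices of K, each written with vertices in increasing order, are:

  0-simplices (5): a, b, c, d, e
  1-simplices (10): ab, ac, ad, ae, bc, bd, be, cd, ce, de
  2-simplices (5): abc, abd, ace, bde, cde

Hence C_0 ≅ Z^5, C_1 ≅ Z^10, C_2 ≅ Z^5.

Boundary ∂_1: C_1 → C_0 is given by ∂[p,q] = [q] − [p]. For instance
  ∂ab = b − a.
This gives a 5×10 integer matrix of rank 4; reducing to Smith normal form yields diagonal entries (1,1,1,1).

The boundary map ∂_2: C_2 → C_1 sends each 2-simplex [p,q,r] to [q,r] − [p,r] + [p,q]. For instance
  ∂abc = bc − ac + ab,
  ∂abd = bd − ad + ab.
As a 10×5 matrix over Z this has rank 5, with invariant factors (1,1,1,1,1).

Reading off H_k = ker ∂_k / im ∂_{k+1}:

  H_0: rank C_0 − rank ∂_1 = 5 − 4 = 1, and the invariant factors of ∂_1 are all 1, so H_0 = Z.
  H_1: rank ker ∂_1 − rank ∂_2 = (10 − 4) − 5 = 1, and the invariant factors of ∂_2 are all 1, so H_1 = Z.
  H_2: rank ker ∂_2 − rank ∂_3 = (5 − 5) − 0 = 0, and there is no ∂_3, so H_2 = 0.

As a check, the Euler characteristic is 5 − 10 + 5 = 0, which agrees with 1 − 1 + 0 = 0.
(K is a triangulation of the Möbius band.)

H_0 = Z,  H_1 = Z,  H_2 = 0.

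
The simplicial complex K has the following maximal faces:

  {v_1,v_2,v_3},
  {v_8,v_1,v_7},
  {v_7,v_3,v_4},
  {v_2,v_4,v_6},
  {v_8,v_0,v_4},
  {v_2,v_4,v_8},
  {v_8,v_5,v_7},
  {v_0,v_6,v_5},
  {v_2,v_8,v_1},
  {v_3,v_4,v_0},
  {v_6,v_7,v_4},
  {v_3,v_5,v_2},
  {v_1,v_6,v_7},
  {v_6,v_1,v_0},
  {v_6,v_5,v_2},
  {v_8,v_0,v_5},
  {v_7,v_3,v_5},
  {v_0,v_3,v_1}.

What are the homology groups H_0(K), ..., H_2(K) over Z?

Take the total order v_0 < v_1 < v_2 < v_3 < v_4 < v_5 < v_6 < v_7 < v_8 on the vertex set. Then K (dimension 2) consists of the simplices:

  0-simplices (9): [v_0], [v_1], [v_2], [v_3], [v_4], [v_5], [v_6], [v_7], [v_8]
  1-simplices (27): (27 of them)
  2-simplices (18): (18 of them)

so the chain groups are C_0 ≅ Z^9, C_1 ≅ Z^27, C_2 ≅ Z^18.

Boundary ∂_1: C_1 → C_0 is given by ∂[p,q] = [q] − [p].
The resulting 9×27 matrix has rank 8, and its Smith normal form has invariant factors (1,1,1,1,1,1,1,1).

The boundary map ∂_2: C_2 → C_1 acts by ∂[p,q,r] = [q,r] − [p,r] + [p,q]. For instance
  ∂[v_0,v_5,v_6] = [v_5,v_6] − [v_0,v_6] + [v_0,v_5],
  ∂[v_5,v_7,v_8] = [v_7,v_8] − [v_5,v_8] + [v_5,v_7].
As a 27×18 matrix over Z this has rank 17, with invariant factors (1,1,1,1,1,1,1,1,1,1,1,1,1,1,1,1,1).

Computing H_k = (kernel of ∂_k) / (image of ∂_{k+1}):

  H_0: rank C_0 − rank ∂_1 = 9 − 8 = 1, and the invariant factors of ∂_1 are all 1, so H_0 = Z.
  H_1: rank ker ∂_1 − rank ∂_2 = (27 − 8) − 17 = 2, and the invariant factors of ∂_2 are all 1, so H_1 = Z^2.
  H_2: rank ker ∂_2 − rank ∂_3 = (18 − 17) − 0 = 1, and there is no ∂_3, so H_2 = Z.

H_0 = Z,  H_1 = Z^2,  H_2 = Z.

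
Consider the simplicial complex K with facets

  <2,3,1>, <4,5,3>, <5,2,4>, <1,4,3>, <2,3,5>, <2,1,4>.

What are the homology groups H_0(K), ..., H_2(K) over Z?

Order the vertices as 1 < 2 < 3 < 4 < 5. Listing each simplex with vertices in this order, K has dimension 2 with simplices:

  0-simplices (5): [1], [2], [3], [4], [5]
  1-simplices (9): [1,2], [1,3], [1,4], [2,3], [2,4], [2,5], [3,4], [3,5], [4,5]
  2-simplices (6): [1,2,3], [1,2,4], [1,3,4], [2,3,5], [2,4,5], [3,4,5]

so the chain groups are C_0 ≅ Z^5, C_1 ≅ Z^9, C_2 ≅ Z^6.

The boundary map ∂_1: C_1 → C_0 sends each edge [p,q] (with p < q) to q − p.
As a 5×9 matrix over Z this has rank 4, with invariant factors (1,1,1,1).

∂_2: C_2 → C_1 acts by ∂[p,q,r] = [q,r] − [p,r] + [p,q]. For instance
  ∂[1,2,3] = [2,3] − [1,3] + [1,2],
  ∂[2,3,5] = [3,5] − [2,5] + [2,3].
This gives a 9×6 integer matrix of rank 5; reducing to Smith normal form yields diagonal entries (1,1,1,1,1).

Computing H_k = (kernel of ∂_k) / (image of ∂_{k+1}):

  H_0: rank C_0 − rank ∂_1 = 5 − 4 = 1, and the invariant factors of ∂_1 are all 1, so H_0 ≅ Z.
  H_1: rank ker ∂_1 − rank ∂_2 = (9 − 4) − 5 = 0, and the invariant factors of ∂_2 are all 1, so H_1 ≅ 0.
  H_2: rank ker ∂_2 − rank ∂_3 = (6 − 5) − 0 = 1, and there is no ∂_3, so H_2 ≅ Z.

(K is a triangulation of the 2-sphere S^2.)

H_0 = Z,  H_1 = 0,  H_2 = Z.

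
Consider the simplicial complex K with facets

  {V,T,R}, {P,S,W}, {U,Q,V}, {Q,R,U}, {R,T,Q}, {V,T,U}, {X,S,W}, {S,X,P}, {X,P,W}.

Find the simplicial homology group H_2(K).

H_2 = Z.

K has 9 vertices, 16 edges, 9 triangles.
rank ∂_2 = 8, rank ∂_3 = 0 ⇒ b_2 = 9 − 8 − 0 = 1. So H_2 = Z.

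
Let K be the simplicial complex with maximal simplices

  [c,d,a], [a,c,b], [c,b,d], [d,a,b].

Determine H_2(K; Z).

Order the vertices as a < b < c < d. Listing each simplex with vertices in this order, K has dimension 2 with simplices:

  0-simplices (4): a, b, c, d
  1-simplices (6): ab, ac, ad, bc, bd, cd
  2-simplices (4): abc, abd, acd, bcd

giving chain groups C_0 ≅ Z^4, C_1 ≅ Z^6, C_2 ≅ Z^4.

∂_1: C_1 → C_0 sends each edge [p,q] (with p < q) to q − p. For instance
  ∂ad = d − a.
As a 4×6 matrix over Z this has rank 3, with invariant factors (1,1,1).

The boundary map ∂_2: C_2 → C_1 maps a triangle to the signed sum of its edges. For instance
  ∂abc = bc − ac + ab,
  ∂abd = bd − ad + ab.
This gives a 6×4 integer matrix of rank 3; reducing to Smith normal form yields diagonal entries (1,1,1).

Computing H_k = (kernel of ∂_k) / (image of ∂_{k+1}):

  H_2: rank ker ∂_2 − rank ∂_3 = (4 − 3) − 0 = 1, and there is no ∂_3, so H_2 = Z.

H_2 ≅ Z.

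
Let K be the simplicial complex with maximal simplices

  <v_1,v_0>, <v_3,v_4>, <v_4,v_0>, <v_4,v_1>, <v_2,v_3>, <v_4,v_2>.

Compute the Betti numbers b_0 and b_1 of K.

b_0 = 1, b_1 = 2.

Fix the vertex order v_0 < v_1 < v_2 < v_3 < v_4 and write every simplex with vertices in increasing order. Then dim K = 1 and the simplices of K are:

  0-simplices (5): [v_0], [v_1], [v_2], [v_3], [v_4]
  1-simplices (6): [v_0,v_1], [v_0,v_4], [v_1,v_4], [v_2,v_3], [v_2,v_4], [v_3,v_4]

giving chain groups C_0 ≅ Z^5, C_1 ≅ Z^6.

The boundary map ∂_1: C_1 → C_0 maps an edge to its endpoints' difference, ∂[p,q] = q − p. For instance
  ∂[v_3,v_4] = [v_4] − [v_3].
The resulting 5×6 matrix has rank 4, and its Smith normal form has invariant factors (1,1,1,1).

Now H_k = ker ∂_k / im ∂_{k+1}, so:

  H_0: rank C_0 − rank ∂_1 = 5 − 4 = 1, and the invariant factors of ∂_1 are all 1, so H_0 ≅ Z.
  H_1: rank ker ∂_1 − rank ∂_2 = (6 − 4) − 0 = 2, and there is no ∂_2, so H_1 ≅ Z^2.

As a check, the Euler characteristic is 5 − 6 = -1, which agrees with 1 − 2 = -1.

Hence the Betti numbers are b_0 = 1, b_1 = 2.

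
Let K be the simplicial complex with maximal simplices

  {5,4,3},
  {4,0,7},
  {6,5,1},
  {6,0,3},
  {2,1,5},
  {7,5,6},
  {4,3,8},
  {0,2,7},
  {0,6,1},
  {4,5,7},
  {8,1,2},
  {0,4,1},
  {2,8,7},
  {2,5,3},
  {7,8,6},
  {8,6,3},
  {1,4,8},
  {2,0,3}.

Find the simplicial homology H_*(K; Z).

Take the total order 0 < 1 < 2 < 3 < 4 < 5 < 6 < 7 < 8 on the vertex set. Then K (dimension 2) consists of the simplices:

  0-simplices (9): [0], [1], [2], [3], [4], [5], [6], [7], [8]
  1-simplices (27): (27 of them)
  2-simplices (18): [0,1,4], [0,1,6], [0,2,3], [0,2,7], [0,3,6], [0,4,7], [1,2,5], [1,2,8], [1,4,8], [1,5,6], [2,3,5], [2,7,8], [3,4,5], [3,4,8], [3,6,8], [4,5,7], [5,6,7], [6,7,8]

so the chain groups are C_0 ≅ Z^9, C_1 ≅ Z^27, C_2 ≅ Z^18.

∂_1: C_1 → C_0 sends each edge [p,q] (with p < q) to q − p.
The 9×27 boundary matrix has rank 8 and Smith normal form diag(1,1,1,1,1,1,1,1).

Boundary ∂_2: C_2 → C_1 maps a triangle to the signed sum of its edges. For instance
  ∂[2,3,5] = [3,5] − [2,5] + [2,3],
  ∂[0,2,7] = [2,7] − [0,7] + [0,2].
As a 27×18 matrix over Z this has rank 17, with invariant factors (1,1,1,1,1,1,1,1,1,1,1,1,1,1,1,1,1).

Reading off H_k = ker ∂_k / im ∂_{k+1}:

  H_0: rank C_0 − rank ∂_1 = 9 − 8 = 1, and the invariant factors of ∂_1 are all 1, so H_0 = Z.
  H_1: rank ker ∂_1 − rank ∂_2 = (27 − 8) − 17 = 2, and the invariant factors of ∂_2 are all 1, so H_1 = Z^2.
  H_2: rank ker ∂_2 − rank ∂_3 = (18 − 17) − 0 = 1, and there is no ∂_3, so H_2 = Z.

As a check, the Euler characteristic is 9 − 27 + 18 = 0, which agrees with 1 − 2 + 1 = 0.

H_0 = Z,  H_1 = Z^2,  H_2 = Z.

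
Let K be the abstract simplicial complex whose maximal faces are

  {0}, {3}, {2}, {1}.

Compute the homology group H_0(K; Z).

H_0 = Z^4.

Take the total order 0 < 1 < 2 < 3 on the vertex set. Then K (dimension 0) consists of the simplices:

  0-simplices (4): [0], [1], [2], [3]

Hence C_0 ≅ Z^4.

Reading off H_k = ker ∂_k / im ∂_{k+1}:

  H_0: rank C_0 − rank ∂_1 = 4 − 0 = 4, and there is no ∂_1, so H_0 ≅ Z^4.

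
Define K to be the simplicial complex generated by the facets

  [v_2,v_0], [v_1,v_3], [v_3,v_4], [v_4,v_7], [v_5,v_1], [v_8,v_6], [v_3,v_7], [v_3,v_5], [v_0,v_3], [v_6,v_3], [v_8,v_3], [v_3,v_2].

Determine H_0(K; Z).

K has 9 vertices, 12 edges.
rank ∂_0 = 0, rank ∂_1 = 8 ⇒ b_0 = 9 − 0 − 8 = 1; all invariant factors of ∂_1 are 1 so no torsion. So H_0 = Z.

H_0 = Z.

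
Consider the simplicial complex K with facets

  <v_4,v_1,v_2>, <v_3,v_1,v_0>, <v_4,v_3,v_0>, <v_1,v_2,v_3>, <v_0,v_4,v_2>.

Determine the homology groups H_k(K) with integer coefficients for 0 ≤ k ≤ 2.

H_0 ≅ Z,  H_1 ≅ Z,  H_2 = 0.

Take the total order v_0 < v_1 < v_2 < v_3 < v_4 on the vertex set. Then K (dimension 2) consists of the simplices:

  0-simplices (5): [v_0], [v_1], [v_2], [v_3], [v_4]
  1-simplices (10): [v_0,v_1], [v_0,v_2], [v_0,v_3], [v_0,v_4], [v_1,v_2], [v_1,v_3], [v_1,v_4], [v_2,v_3], [v_2,v_4], [v_3,v_4]
  2-simplices (5): [v_0,v_1,v_3], [v_0,v_2,v_4], [v_0,v_3,v_4], [v_1,v_2,v_3], [v_1,v_2,v_4]

giving chain groups C_0 ≅ Z^5, C_1 ≅ Z^10, C_2 ≅ Z^5.

∂_1: C_1 → C_0 sends each edge [p,q] (with p < q) to q − p.
The resulting 5×10 matrix has rank 4, and its Smith normal form has invariant factors (1,1,1,1).

The boundary map ∂_2: C_2 → C_1 acts by ∂[p,q,r] = [q,r] − [p,r] + [p,q]. For instance
  ∂[v_0,v_3,v_4] = [v_3,v_4] − [v_0,v_4] + [v_0,v_3],
  ∂[v_1,v_2,v_4] = [v_2,v_4] − [v_1,v_4] + [v_1,v_2].
As a 10×5 matrix over Z this has rank 5, with invariant factors (1,1,1,1,1).

Now H_k = ker ∂_k / im ∂_{k+1}, so:

  H_0: rank C_0 − rank ∂_1 = 5 − 4 = 1, and the invariant factors of ∂_1 are all 1, so H_0 = Z.
  H_1: rank ker ∂_1 − rank ∂_2 = (10 − 4) − 5 = 1, and the invariant factors of ∂_2 are all 1, so H_1 = Z.
  H_2: rank ker ∂_2 − rank ∂_3 = (5 − 5) − 0 = 0, and there is no ∂_3, so H_2 = 0.

(K is a triangulation of the Möbius band.)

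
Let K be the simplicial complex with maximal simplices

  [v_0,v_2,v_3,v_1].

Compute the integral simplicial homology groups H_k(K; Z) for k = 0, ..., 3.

H_0 ≅ Z,  H_1 = 0,  H_2 = 0,  H_3 = 0.

Fix the vertex order v_0 < v_1 < v_2 < v_3 and write every simplex with vertices in increasing order. Then dim K = 3 and the simplices of K are:

  0-simplices (4): [v_0], [v_1], [v_2], [v_3]
  1-simplices (6): [v_0,v_1], [v_0,v_2], [v_0,v_3], [v_1,v_2], [v_1,v_3], [v_2,v_3]
  2-simplices (4): [v_0,v_1,v_2], [v_0,v_1,v_3], [v_0,v_2,v_3], [v_1,v_2,v_3]
  3-simplices (1): [v_0,v_1,v_2,v_3]

Hence C_0 ≅ Z^4, C_1 ≅ Z^6, C_2 ≅ Z^4, C_3 ≅ Z^1.

Boundary ∂_1: C_1 → C_0 is given by ∂[p,q] = [q] − [p].
The 4×6 boundary matrix has rank 3 and Smith normal form diag(1,1,1).

Boundary ∂_2: C_2 → C_1 sends each 2-simplex [p,q,r] to [q,r] − [p,r] + [p,q]. For instance
  ∂[v_0,v_1,v_2] = [v_1,v_2] − [v_0,v_2] + [v_0,v_1],
  ∂[v_0,v_1,v_3] = [v_1,v_3] − [v_0,v_3] + [v_0,v_1].
The 6×4 boundary matrix has rank 3 and Smith normal form diag(1,1,1).

∂_3: C_3 → C_2 sends each 3-simplex σ to the alternating sum Σ_i (−1)^i (σ with its i-th vertex removed). For instance
  ∂[v_0,v_1,v_2,v_3] = [v_1,v_2,v_3] − [v_0,v_2,v_3] + [v_0,v_1,v_3] − [v_0,v_1,v_2].
The resulting 4×1 matrix has rank 1, and its Smith normal form has invariant factors (1).

Now H_k = ker ∂_k / im ∂_{k+1}, so:

  H_0: rank C_0 − rank ∂_1 = 4 − 3 = 1, and the invariant factors of ∂_1 are all 1, so H_0 = Z.
  H_1: rank ker ∂_1 − rank ∂_2 = (6 − 3) − 3 = 0, and the invariant factors of ∂_2 are all 1, so H_1 = 0.
  H_2: rank ker ∂_2 − rank ∂_3 = (4 − 3) − 1 = 0, and the invariant factors of ∂_3 are all 1, so H_2 = 0.
  H_3: rank ker ∂_3 − rank ∂_4 = (1 − 1) − 0 = 0, and there is no ∂_4, so H_3 = 0.

As a check, the Euler characteristic is 4 − 6 + 4 − 1 = 1, which agrees with 1 − 0 + 0 − 0 = 1.
(K is a triangulation of the 3-simplex.)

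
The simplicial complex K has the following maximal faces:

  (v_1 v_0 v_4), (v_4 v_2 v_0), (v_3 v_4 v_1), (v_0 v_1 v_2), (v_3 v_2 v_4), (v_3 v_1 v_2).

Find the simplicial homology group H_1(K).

Take the total order v_0 < v_1 < v_2 < v_3 < v_4 on the vertex set. Then K (dimension 2) consists of the simplices:

  0-simplices (5): [v_0], [v_1], [v_2], [v_3], [v_4]
  1-simplices (9): [v_0,v_1], [v_0,v_2], [v_0,v_4], [v_1,v_2], [v_1,v_3], [v_1,v_4], [v_2,v_3], [v_2,v_4], [v_3,v_4]
  2-simplices (6): [v_0,v_1,v_2], [v_0,v_1,v_4], [v_0,v_2,v_4], [v_1,v_2,v_3], [v_1,v_3,v_4], [v_2,v_3,v_4]

Hence C_0 ≅ Z^5, C_1 ≅ Z^9, C_2 ≅ Z^6.

Boundary ∂_1: C_1 → C_0 sends each edge [p,q] (with p < q) to q − p. For instance
  ∂[v_0,v_1] = [v_1] − [v_0].
The resulting 5×9 matrix has rank 4, and its Smith normal form has invariant factors (1,1,1,1).

Boundary ∂_2: C_2 → C_1 sends each 2-simplex [p,q,r] to [q,r] − [p,r] + [p,q]. For instance
  ∂[v_2,v_3,v_4] = [v_3,v_4] − [v_2,v_4] + [v_2,v_3],
  ∂[v_1,v_3,v_4] = [v_3,v_4] − [v_1,v_4] + [v_1,v_3].
This gives a 9×6 integer matrix of rank 5; reducing to Smith normal form yields diagonal entries (1,1,1,1,1).

Reading off H_k = ker ∂_k / im ∂_{k+1}:

  H_1: rank ker ∂_1 − rank ∂_2 = (9 − 4) − 5 = 0, and the invariant factors of ∂_2 are all 1, so H_1 = 0.

(K is a triangulation of the 2-sphere S^2.)

H_1 = 0.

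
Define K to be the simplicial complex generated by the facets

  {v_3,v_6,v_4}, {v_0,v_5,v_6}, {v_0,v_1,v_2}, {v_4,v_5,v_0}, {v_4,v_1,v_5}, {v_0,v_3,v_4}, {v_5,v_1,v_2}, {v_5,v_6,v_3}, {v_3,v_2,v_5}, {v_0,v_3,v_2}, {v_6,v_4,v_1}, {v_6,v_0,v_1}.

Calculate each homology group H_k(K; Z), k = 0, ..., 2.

H_0 = Z,  H_1 = Z/2,  H_2 = 0.

Fix the vertex order v_0 < v_1 < v_2 < v_3 < v_4 < v_5 < v_6 and write every simplex with vertices in increasing order. Then dim K = 2 and the simplices of K are:

  0-simplices (7): [v_0], [v_1], [v_2], [v_3], [v_4], [v_5], [v_6]
  1-simplices (18): (18 of them)
  2-simplices (12): (12 of them)

giving chain groups C_0 ≅ Z^7, C_1 ≅ Z^18, C_2 ≅ Z^12.

The boundary map ∂_1: C_1 → C_0 sends each edge [p,q] (with p < q) to q − p. For instance
  ∂[v_1,v_4] = [v_4] − [v_1].
The 7×18 boundary matrix has rank 6 and Smith normal form diag(1,1,1,1,1,1).

Boundary ∂_2: C_2 → C_1 sends each 2-simplex [p,q,r] to [q,r] − [p,r] + [p,q]. For instance
  ∂[v_0,v_3,v_4] = [v_3,v_4] − [v_0,v_4] + [v_0,v_3],
  ∂[v_0,v_4,v_5] = [v_4,v_5] − [v_0,v_5] + [v_0,v_4].
The resulting 18×12 matrix has rank 12, and its Smith normal form has invariant factors (1,1,1,1,1,1,1,1,1,1,1,2).

From H_k ≅ ker(∂_k) / im(∂_{k+1}) we obtain:

  H_0: rank C_0 − rank ∂_1 = 7 − 6 = 1, and the invariant factors of ∂_1 are all 1, so H_0 ≅ Z.
  H_1: rank ker ∂_1 − rank ∂_2 = (18 − 6) − 12 = 0, and ∂_2 has invariant factor 2 > 1, so H_1 ≅ Z/2.
  H_2: rank ker ∂_2 − rank ∂_3 = (12 − 12) − 0 = 0, and there is no ∂_3, so H_2 ≅ 0.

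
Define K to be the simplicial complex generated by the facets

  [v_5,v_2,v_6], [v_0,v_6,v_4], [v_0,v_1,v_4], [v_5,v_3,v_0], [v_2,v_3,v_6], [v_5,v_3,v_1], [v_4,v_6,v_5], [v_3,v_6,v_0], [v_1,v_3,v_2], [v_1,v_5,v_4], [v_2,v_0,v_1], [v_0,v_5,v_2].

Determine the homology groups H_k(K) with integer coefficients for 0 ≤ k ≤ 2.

H_0 = Z,  H_1 = Z/2,  H_2 = 0.

Fix the vertex order v_0 < v_1 < v_2 < v_3 < v_4 < v_5 < v_6 and write every simplex with vertices in increasing order. Then dim K = 2 and the simplices of K are:

  0-simplices (7): [v_0], [v_1], [v_2], [v_3], [v_4], [v_5], [v_6]
  1-simplices (18): (18 of them)
  2-simplices (12): (12 of them)

so the chain groups are C_0 ≅ Z^7, C_1 ≅ Z^18, C_2 ≅ Z^12.

∂_1: C_1 → C_0 sends each edge [p,q] (with p < q) to q − p.
As a 7×18 matrix over Z this has rank 6, with invariant factors (1,1,1,1,1,1).

The boundary map ∂_2: C_2 → C_1 sends each 2-simplex [p,q,r] to [q,r] − [p,r] + [p,q]. For instance
  ∂[v_2,v_5,v_6] = [v_5,v_6] − [v_2,v_6] + [v_2,v_5],
  ∂[v_0,v_1,v_2] = [v_1,v_2] − [v_0,v_2] + [v_0,v_1].
The 18×12 boundary matrix has rank 12 and Smith normal form diag(1,1,1,1,1,1,1,1,1,1,1,2).

Now H_k = ker ∂_k / im ∂_{k+1}, so:

  H_0: rank C_0 − rank ∂_1 = 7 − 6 = 1, and the invariant factors of ∂_1 are all 1, so H_0 ≅ Z.
  H_1: rank ker ∂_1 − rank ∂_2 = (18 − 6) − 12 = 0, and ∂_2 has invariant factor 2 > 1, so H_1 ≅ Z/2.
  H_2: rank ker ∂_2 − rank ∂_3 = (12 − 12) − 0 = 0, and there is no ∂_3, so H_2 ≅ 0.

As a check, the Euler characteristic is 7 − 18 + 12 = 1, which agrees with 1 − 0 + 0 = 1.
(K is a triangulation of the real projective plane RP^2.)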